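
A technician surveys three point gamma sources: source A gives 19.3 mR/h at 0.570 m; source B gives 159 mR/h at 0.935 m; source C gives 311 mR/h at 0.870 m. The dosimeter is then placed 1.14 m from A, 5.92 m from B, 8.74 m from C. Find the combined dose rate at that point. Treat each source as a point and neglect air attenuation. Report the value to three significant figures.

By superposition, sum each source's inverse-square contribution:
A: 19.3 × (0.570/1.14)² = 4.825 mR/h
B: 159 × (0.935/5.92)² = 3.966 mR/h
C: 311 × (0.870/8.74)² = 3.082 mR/h
Total = 4.825 + 3.966 + 3.082 = 11.87 mR/h.

11.9 mR/h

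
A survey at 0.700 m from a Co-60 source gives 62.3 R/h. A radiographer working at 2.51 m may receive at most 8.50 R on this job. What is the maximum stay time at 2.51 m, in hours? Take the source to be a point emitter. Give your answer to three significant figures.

Intensity scales as (d₁/d₂)², so rate at 2.51 m:
62.3 × (0.700/2.51)² = 62.3 × 0.07778 = 4.846 R/h.
Stay time = 8.50 R ÷ 4.846 R/h = 1.754 h.

1.75 h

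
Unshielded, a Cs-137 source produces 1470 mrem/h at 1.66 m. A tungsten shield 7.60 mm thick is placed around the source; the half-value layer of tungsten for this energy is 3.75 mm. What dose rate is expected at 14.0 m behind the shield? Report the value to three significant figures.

Distance alone: 1470 × (1.66/14.0)² = 1470 × 0.01406 = 20.67 mrem/h.
Shield: 7.60/3.75 = 2.027 half-value layers → attenuation 2^(−2.027) = 0.2454.
Combined: 20.67 × 0.2454 = 5.072 mrem/h.

5.07 mrem/h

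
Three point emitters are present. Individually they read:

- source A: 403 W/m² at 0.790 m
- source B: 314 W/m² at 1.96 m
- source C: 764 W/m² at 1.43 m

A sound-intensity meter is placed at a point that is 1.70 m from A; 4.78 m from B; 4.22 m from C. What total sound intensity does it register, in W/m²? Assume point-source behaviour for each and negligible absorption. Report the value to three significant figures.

By superposition, sum each source's inverse-square contribution:
A: 403 × (0.790/1.70)² = 87.03 W/m²
B: 314 × (1.96/4.78)² = 52.79 W/m²
C: 764 × (1.43/4.22)² = 87.73 W/m²
Total = 87.03 + 52.79 + 87.73 = 227.6 W/m².

228 W/m²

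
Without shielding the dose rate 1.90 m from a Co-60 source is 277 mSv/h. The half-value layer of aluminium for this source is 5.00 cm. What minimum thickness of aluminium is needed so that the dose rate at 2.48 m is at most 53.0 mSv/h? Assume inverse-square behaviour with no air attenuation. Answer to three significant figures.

At 2.48 m, distance alone gives 277 × (1.90/2.48)² = 277 × 0.5870 = 162.6 mSv/h.
Further attenuation needed: 162.6/53.0 = 3.068.
n = log₂(3.068) = 1.617 half-value layers.
Thickness = 1.617 × 5.00 cm = 8.085 cm.

8.09 cm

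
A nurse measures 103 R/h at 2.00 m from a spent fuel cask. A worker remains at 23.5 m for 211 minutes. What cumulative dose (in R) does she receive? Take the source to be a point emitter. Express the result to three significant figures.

2.62 R

Intensity scales as (d₁/d₂)², so rate at 23.5 m:
103 × (2.00/23.5)² = 103 × 0.007243 = 0.7460 R/h.
Dose = rate × time = 0.7460 R/h × 3.517 h = 2.624 R.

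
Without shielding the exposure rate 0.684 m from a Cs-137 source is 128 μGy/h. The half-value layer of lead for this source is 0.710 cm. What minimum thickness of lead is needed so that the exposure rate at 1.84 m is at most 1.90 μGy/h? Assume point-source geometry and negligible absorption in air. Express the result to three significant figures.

At 1.84 m, distance alone gives 128 × (0.684/1.84)² = 128 × 0.1382 = 17.69 μGy/h.
Further attenuation needed: 17.69/1.90 = 9.311.
n = log₂(9.311) = 3.219 half-value layers.
Thickness = 3.219 × 0.710 cm = 2.285 cm.

2.29 cm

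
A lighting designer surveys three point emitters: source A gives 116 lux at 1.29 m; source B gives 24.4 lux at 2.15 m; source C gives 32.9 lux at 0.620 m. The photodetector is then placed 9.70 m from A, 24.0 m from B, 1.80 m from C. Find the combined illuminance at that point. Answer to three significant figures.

Each source contributes Iᵢ·(dᵢ/rᵢ)²; contributions add.
A: 116 × (1.29/9.70)² = 2.052 lux
B: 24.4 × (2.15/24.0)² = 0.1958 lux
C: 32.9 × (0.620/1.80)² = 3.903 lux
Total = 2.052 + 0.1958 + 3.903 = 6.151 lux.

6.15 lux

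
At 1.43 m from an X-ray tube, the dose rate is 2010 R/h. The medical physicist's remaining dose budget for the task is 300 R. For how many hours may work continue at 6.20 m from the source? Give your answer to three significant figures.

Applying the 1/r² law, rate at 6.20 m:
2010 × (1.43/6.20)² = 2010 × 0.05320 = 106.9 R/h.
Stay time = 300 R ÷ 106.9 R/h = 2.806 h.

2.81 h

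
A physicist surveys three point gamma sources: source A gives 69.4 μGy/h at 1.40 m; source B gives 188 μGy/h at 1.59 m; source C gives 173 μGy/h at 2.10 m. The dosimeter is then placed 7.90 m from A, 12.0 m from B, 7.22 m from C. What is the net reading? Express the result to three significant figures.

By superposition, sum each source's inverse-square contribution:
A: 69.4 × (1.40/7.90)² = 2.180 μGy/h
B: 188 × (1.59/12.0)² = 3.301 μGy/h
C: 173 × (2.10/7.22)² = 14.64 μGy/h
Total = 2.180 + 3.301 + 14.64 = 20.12 μGy/h.

20.1 μGy/h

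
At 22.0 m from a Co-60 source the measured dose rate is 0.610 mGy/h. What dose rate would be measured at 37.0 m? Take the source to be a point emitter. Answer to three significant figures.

0.216 mGy/h

By the inverse-square law, scaling from 22.0 m to 37.0 m:
(22.0/37.0)² = 0.3535, so 0.610 × 0.3535 = 0.2156 mGy/h.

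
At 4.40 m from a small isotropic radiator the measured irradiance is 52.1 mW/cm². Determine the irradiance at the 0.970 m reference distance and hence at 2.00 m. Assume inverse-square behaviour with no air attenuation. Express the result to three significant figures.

Applying the 1/r² law,
At 0.970 m: (4.40/0.970)² = 20.58, so 52.1 × 20.58 = 1072 mW/cm²
At 2.00 m: 1072 × (0.970/2.00)² = 1072 × 0.2352 = 252.1 mW/cm².

1070 mW/cm²; 252 mW/cm²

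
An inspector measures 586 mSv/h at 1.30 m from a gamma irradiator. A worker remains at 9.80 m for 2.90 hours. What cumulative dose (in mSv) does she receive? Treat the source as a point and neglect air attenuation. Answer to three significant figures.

29.9 mSv

Using I₁d₁² = I₂d₂², rate at 9.80 m:
(1.30/9.80)² = 0.01760, so 586 × 0.01760 = 10.31 mSv/h.
Dose = rate × time = 10.31 mSv/h × 2.900 h = 29.90 mSv.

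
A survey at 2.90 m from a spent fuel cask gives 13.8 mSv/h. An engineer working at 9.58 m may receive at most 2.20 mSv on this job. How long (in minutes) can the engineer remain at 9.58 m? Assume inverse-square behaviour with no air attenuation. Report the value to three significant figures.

By the inverse-square law, rate at 9.58 m:
13.8 × (2.90/9.58)² = 13.8 × 0.09164 = 1.265 mSv/h.
Stay time = 2.20 mSv ÷ 1.265 mSv/h = 1.739 h = 104.3 min.

104 min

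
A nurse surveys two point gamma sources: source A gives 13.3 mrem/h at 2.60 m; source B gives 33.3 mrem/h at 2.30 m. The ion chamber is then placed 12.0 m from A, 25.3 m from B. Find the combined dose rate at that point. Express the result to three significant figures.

0.900 mrem/h

Each source contributes Iᵢ·(dᵢ/rᵢ)²; contributions add.
A: 13.3 × (2.60/12.0)² = 0.6244 mrem/h
B: 33.3 × (2.30/25.3)² = 0.2752 mrem/h
Total = 0.6244 + 0.2752 = 0.8996 mrem/h.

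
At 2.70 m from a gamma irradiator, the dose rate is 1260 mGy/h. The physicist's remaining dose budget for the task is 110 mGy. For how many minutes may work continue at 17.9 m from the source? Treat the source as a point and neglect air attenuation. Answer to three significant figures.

230 min

Applying the 1/r² law, rate at 17.9 m:
1260 × (2.70/17.9)² = 1260 × 0.02275 = 28.66 mGy/h.
Stay time = 110 mGy ÷ 28.66 mGy/h = 3.838 h = 230.3 min.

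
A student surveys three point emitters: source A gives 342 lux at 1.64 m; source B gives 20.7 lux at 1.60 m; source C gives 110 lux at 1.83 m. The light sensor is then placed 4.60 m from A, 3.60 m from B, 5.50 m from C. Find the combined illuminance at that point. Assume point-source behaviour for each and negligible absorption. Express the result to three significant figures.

Each source contributes Iᵢ·(dᵢ/rᵢ)²; contributions add.
A: 342 × (1.64/4.60)² = 43.47 lux
B: 20.7 × (1.60/3.60)² = 4.089 lux
C: 110 × (1.83/5.50)² = 12.18 lux
Total = 43.47 + 4.089 + 12.18 = 59.74 lux.

59.7 lux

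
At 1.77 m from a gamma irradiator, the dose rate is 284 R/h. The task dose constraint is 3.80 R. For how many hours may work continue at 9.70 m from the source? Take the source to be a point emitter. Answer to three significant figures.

0.402 h

By the inverse-square law, rate at 9.70 m:
(1.77/9.70)² = 0.03330, so 284 × 0.03330 = 9.457 R/h.
Stay time = 3.80 R ÷ 9.457 R/h = 0.4018 h.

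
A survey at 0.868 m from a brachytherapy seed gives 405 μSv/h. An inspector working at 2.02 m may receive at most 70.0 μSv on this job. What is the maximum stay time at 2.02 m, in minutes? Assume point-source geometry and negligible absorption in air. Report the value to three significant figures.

56.2 min

Intensity scales as (d₁/d₂)², so rate at 2.02 m:
(0.868/2.02)² = 0.1846, so 405 × 0.1846 = 74.76 μSv/h.
Stay time = 70.0 μSv ÷ 74.76 μSv/h = 0.9363 h = 56.18 min.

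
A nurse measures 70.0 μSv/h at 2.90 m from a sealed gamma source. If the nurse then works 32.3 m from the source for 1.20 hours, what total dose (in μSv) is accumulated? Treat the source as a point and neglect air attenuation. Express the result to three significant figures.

0.677 μSv

Using I₁d₁² = I₂d₂², rate at 32.3 m:
70.0 × (2.90/32.3)² = 70.0 × 0.008061 = 0.5643 μSv/h.
Dose = rate × time = 0.5643 μSv/h × 1.200 h = 0.6772 μSv.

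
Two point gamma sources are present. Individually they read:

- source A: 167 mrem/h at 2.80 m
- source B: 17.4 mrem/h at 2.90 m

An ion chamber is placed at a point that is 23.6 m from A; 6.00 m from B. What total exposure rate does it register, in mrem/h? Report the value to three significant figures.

6.42 mrem/h

By superposition, sum each source's inverse-square contribution:
A: 167 × (2.80/23.6)² = 2.351 mrem/h
B: 17.4 × (2.90/6.00)² = 4.065 mrem/h
Total = 2.351 + 4.065 = 6.416 mrem/h.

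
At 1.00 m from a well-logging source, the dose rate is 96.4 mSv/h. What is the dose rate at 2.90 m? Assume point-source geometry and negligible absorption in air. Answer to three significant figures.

11.5 mSv/h

Applying the 1/r² law, the rate at 2.90 m is
96.4 × (1.00/2.90)² = 96.4 × 0.1189 = 11.46 mSv/h.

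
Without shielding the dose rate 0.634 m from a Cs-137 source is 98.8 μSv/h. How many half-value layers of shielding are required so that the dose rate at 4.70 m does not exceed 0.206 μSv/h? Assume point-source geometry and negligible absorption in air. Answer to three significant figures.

At 4.70 m, distance alone gives (0.634/4.70)² = 0.01820, so 98.8 × 0.01820 = 1.798 μSv/h.
Further attenuation needed: 1.798/0.206 = 8.728.
n = log₂(8.728) = 3.126 half-value layers.

3.13 half-value layers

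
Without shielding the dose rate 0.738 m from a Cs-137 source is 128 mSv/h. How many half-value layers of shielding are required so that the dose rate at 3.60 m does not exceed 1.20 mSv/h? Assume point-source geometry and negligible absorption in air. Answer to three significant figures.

At 3.60 m, distance alone gives 128 × (0.738/3.60)² = 128 × 0.04202 = 5.379 mSv/h.
Further attenuation needed: 5.379/1.20 = 4.482.
n = log₂(4.482) = 2.164 half-value layers.

2.16 half-value layers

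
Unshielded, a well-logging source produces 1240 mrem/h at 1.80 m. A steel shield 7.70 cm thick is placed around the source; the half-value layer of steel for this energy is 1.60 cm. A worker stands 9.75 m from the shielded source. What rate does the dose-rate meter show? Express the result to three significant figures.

1.50 mrem/h

Distance alone: 1240 × (1.80/9.75)² = 1240 × 0.03408 = 42.26 mrem/h.
Shield: 7.70/1.60 = 4.812 half-value layers → attenuation 2^(−4.812) = 0.03560.
Combined: 42.26 × 0.03560 = 1.504 mrem/h.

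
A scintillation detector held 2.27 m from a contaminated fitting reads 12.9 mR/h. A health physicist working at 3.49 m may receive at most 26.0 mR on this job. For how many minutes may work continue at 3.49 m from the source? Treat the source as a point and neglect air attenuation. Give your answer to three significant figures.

286 min

Intensity scales as (d₁/d₂)², so rate at 3.49 m:
12.9 × (2.27/3.49)² = 12.9 × 0.4231 = 5.458 mR/h.
Stay time = 26.0 mR ÷ 5.458 mR/h = 4.764 h = 285.8 min.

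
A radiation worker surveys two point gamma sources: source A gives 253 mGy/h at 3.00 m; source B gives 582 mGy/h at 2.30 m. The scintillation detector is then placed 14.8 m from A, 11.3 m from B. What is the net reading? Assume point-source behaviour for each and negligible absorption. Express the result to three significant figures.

By superposition, sum each source's inverse-square contribution:
A: 253 × (3.00/14.8)² = 10.40 mGy/h
B: 582 × (2.30/11.3)² = 24.11 mGy/h
Total = 10.40 + 24.11 = 34.51 mGy/h.

34.5 mGy/h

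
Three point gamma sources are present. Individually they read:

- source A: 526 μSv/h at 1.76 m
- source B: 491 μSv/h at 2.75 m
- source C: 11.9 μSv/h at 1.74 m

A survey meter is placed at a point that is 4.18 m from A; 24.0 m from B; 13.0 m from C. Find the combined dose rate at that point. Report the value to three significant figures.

99.9 μSv/h

Each source contributes Iᵢ·(dᵢ/rᵢ)²; contributions add.
A: 526 × (1.76/4.18)² = 93.25 μSv/h
B: 491 × (2.75/24.0)² = 6.447 μSv/h
C: 11.9 × (1.74/13.0)² = 0.2132 μSv/h
Total = 93.25 + 6.447 + 0.2132 = 99.91 μSv/h.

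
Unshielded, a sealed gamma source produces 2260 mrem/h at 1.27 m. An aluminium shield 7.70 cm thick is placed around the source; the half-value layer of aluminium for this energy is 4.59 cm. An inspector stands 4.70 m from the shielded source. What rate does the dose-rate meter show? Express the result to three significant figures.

51.6 mrem/h

Distance alone: (1.27/4.70)² = 0.07301, so 2260 × 0.07301 = 165.0 mrem/h.
Shield: 7.70/4.59 = 1.678 half-value layers → attenuation 2^(−1.678) = 0.3125.
Combined: 165.0 × 0.3125 = 51.56 mrem/h.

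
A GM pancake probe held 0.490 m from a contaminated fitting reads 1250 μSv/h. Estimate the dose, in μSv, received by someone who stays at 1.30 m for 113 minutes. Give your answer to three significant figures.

334 μSv

Intensity scales as (d₁/d₂)², so rate at 1.30 m:
(0.490/1.30)² = 0.1421, so 1250 × 0.1421 = 177.6 μSv/h.
Dose = rate × time = 177.6 μSv/h × 1.883 h = 334.4 μSv.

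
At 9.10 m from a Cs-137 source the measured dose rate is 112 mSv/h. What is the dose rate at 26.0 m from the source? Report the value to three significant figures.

13.7 mSv/h

Using I₁d₁² = I₂d₂², scaling from 9.10 m to 26.0 m:
(9.10/26.0)² = 0.1225, so 112 × 0.1225 = 13.72 mSv/h.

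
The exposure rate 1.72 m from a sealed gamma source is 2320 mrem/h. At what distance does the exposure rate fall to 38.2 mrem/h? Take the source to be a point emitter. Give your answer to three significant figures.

Since intensity falls as 1/r², d₂ = d₁·√(I₁/I₂).
I₁/I₂ = 2320/38.2 = 60.73, so d₂ = 1.72 × √60.73 = 13.40 m.

13.4 m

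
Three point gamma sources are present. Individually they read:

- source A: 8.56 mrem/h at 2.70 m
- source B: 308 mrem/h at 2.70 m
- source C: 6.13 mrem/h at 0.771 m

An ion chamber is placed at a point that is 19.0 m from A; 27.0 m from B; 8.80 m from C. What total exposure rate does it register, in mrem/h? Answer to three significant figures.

By superposition, sum each source's inverse-square contribution:
A: 8.56 × (2.70/19.0)² = 0.1729 mrem/h
B: 308 × (2.70/27.0)² = 3.080 mrem/h
C: 6.13 × (0.771/8.80)² = 0.04705 mrem/h
Total = 0.1729 + 3.080 + 0.04705 = 3.300 mrem/h.

3.30 mrem/h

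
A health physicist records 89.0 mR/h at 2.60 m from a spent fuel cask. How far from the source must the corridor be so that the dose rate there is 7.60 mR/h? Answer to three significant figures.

8.90 m

By the inverse-square law, d₂ = d₁·√(I₁/I₂).
I₁/I₂ = 89.0/7.60 = 11.71, so d₂ = 2.60 × √11.71 = 8.897 m.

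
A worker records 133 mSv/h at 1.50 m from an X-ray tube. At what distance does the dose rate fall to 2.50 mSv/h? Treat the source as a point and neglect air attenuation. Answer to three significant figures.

Intensity scales as (d₁/d₂)², so d₂ = d₁·√(I₁/I₂).
I₁/I₂ = 133/2.50 = 53.20, so d₂ = 1.50 × √53.20 = 10.94 m.

10.9 m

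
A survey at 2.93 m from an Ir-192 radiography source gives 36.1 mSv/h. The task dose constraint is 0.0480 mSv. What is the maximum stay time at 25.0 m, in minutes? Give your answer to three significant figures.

5.81 min

By the inverse-square law, rate at 25.0 m:
(2.93/25.0)² = 0.01374, so 36.1 × 0.01374 = 0.4960 mSv/h.
Stay time = 0.0480 mSv ÷ 0.4960 mSv/h = 0.09677 h = 5.806 min.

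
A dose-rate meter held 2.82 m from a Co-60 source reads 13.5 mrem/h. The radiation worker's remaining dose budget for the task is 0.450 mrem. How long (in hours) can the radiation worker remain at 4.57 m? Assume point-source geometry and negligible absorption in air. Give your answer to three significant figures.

0.0875 h

By the inverse-square law, rate at 4.57 m:
13.5 × (2.82/4.57)² = 13.5 × 0.3808 = 5.141 mrem/h.
Stay time = 0.450 mrem ÷ 5.141 mrem/h = 0.08753 h.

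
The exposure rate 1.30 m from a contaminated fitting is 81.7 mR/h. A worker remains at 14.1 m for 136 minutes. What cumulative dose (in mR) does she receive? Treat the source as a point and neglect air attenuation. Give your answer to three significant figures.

By the inverse-square law, rate at 14.1 m:
81.7 × (1.30/14.1)² = 81.7 × 0.008501 = 0.6945 mR/h.
Dose = rate × time = 0.6945 mR/h × 2.267 h = 1.574 mR.

1.57 mR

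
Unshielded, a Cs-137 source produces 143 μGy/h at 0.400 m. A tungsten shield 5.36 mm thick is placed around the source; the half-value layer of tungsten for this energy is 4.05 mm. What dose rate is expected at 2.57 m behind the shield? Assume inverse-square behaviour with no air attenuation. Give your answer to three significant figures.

1.38 μGy/h

Distance alone: (0.400/2.57)² = 0.02422, so 143 × 0.02422 = 3.463 μGy/h.
Shield: 5.36/4.05 = 1.323 half-value layers → attenuation 2^(−1.323) = 0.3997.
Combined: 3.463 × 0.3997 = 1.384 μGy/h.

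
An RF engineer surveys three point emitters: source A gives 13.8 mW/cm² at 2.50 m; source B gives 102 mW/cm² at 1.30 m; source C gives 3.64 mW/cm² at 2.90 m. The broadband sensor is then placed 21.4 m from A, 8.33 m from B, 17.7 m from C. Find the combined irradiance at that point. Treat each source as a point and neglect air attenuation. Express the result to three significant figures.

2.77 mW/cm²

Each source contributes Iᵢ·(dᵢ/rᵢ)²; contributions add.
A: 13.8 × (2.50/21.4)² = 0.1883 mW/cm²
B: 102 × (1.30/8.33)² = 2.484 mW/cm²
C: 3.64 × (2.90/17.7)² = 0.09771 mW/cm²
Total = 0.1883 + 2.484 + 0.09771 = 2.770 mW/cm².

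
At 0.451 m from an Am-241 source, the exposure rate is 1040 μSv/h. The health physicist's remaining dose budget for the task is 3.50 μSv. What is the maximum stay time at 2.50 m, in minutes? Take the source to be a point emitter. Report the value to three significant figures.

Since intensity falls as 1/r², rate at 2.50 m:
1040 × (0.451/2.50)² = 1040 × 0.03254 = 33.84 μSv/h.
Stay time = 3.50 μSv ÷ 33.84 μSv/h = 0.1034 h = 6.204 min.

6.20 min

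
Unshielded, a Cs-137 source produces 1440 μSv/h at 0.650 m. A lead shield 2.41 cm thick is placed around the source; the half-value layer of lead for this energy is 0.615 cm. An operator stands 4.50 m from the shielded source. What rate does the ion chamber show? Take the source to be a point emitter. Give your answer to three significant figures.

Distance alone: (0.650/4.50)² = 0.02086, so 1440 × 0.02086 = 30.04 μSv/h.
Shield: 2.41/0.615 = 3.919 half-value layers → attenuation 2^(−3.919) = 0.06611.
Combined: 30.04 × 0.06611 = 1.986 μSv/h.

1.99 μSv/h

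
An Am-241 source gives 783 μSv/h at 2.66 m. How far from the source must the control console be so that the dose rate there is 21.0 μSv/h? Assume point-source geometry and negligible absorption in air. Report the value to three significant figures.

Applying the 1/r² law, d₂ = d₁·√(I₁/I₂).
I₁/I₂ = 783/21.0 = 37.29, so d₂ = 2.66 × √37.29 = 16.24 m.

16.2 m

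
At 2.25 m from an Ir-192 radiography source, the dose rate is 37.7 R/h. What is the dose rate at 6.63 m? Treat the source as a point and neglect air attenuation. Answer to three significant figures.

Applying the 1/r² law, the rate at 6.63 m is
37.7 × (2.25/6.63)² = 37.7 × 0.1152 = 4.343 R/h.

4.34 R/h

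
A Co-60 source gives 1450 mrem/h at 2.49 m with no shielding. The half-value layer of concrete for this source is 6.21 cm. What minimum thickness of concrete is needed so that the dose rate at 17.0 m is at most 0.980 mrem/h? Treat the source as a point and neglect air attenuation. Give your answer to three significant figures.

At 17.0 m, distance alone gives (2.49/17.0)² = 0.02145, so 1450 × 0.02145 = 31.10 mrem/h.
Further attenuation needed: 31.10/0.980 = 31.73.
n = log₂(31.73) = 4.988 half-value layers.
Thickness = 4.988 × 6.21 cm = 30.98 cm.

31.0 cm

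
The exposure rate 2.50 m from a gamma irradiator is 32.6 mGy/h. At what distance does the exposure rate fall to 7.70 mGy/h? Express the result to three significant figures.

5.14 m

Intensity scales as (d₁/d₂)², so d₂ = d₁·√(I₁/I₂).
I₁/I₂ = 32.6/7.70 = 4.234, so d₂ = 2.50 × √4.234 = 5.144 m.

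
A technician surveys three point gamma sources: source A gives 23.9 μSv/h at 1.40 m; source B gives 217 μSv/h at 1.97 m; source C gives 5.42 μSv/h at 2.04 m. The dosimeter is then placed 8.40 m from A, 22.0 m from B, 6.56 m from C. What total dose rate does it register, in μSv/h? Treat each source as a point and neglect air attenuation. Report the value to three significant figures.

By superposition, sum each source's inverse-square contribution:
A: 23.9 × (1.40/8.40)² = 0.6639 μSv/h
B: 217 × (1.97/22.0)² = 1.740 μSv/h
C: 5.42 × (2.04/6.56)² = 0.5241 μSv/h
Total = 0.6639 + 1.740 + 0.5241 = 2.928 μSv/h.

2.93 μSv/h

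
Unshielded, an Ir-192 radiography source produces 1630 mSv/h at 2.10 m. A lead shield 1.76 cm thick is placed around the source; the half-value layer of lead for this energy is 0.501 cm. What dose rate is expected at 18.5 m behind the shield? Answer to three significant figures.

Distance alone: 1630 × (2.10/18.5)² = 1630 × 0.01289 = 21.01 mSv/h.
Shield: 1.76/0.501 = 3.513 half-value layers → attenuation 2^(−3.513) = 0.08760.
Combined: 21.01 × 0.08760 = 1.840 mSv/h.

1.84 mSv/h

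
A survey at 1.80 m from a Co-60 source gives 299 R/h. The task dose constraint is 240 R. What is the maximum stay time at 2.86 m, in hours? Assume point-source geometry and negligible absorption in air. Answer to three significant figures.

2.03 h

Intensity scales as (d₁/d₂)², so rate at 2.86 m:
299 × (1.80/2.86)² = 299 × 0.3961 = 118.4 R/h.
Stay time = 240 R ÷ 118.4 R/h = 2.027 h.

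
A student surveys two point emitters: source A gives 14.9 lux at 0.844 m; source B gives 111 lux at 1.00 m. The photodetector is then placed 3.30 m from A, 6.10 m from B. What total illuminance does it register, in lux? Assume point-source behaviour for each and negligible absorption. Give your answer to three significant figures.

3.96 lux

By superposition, sum each source's inverse-square contribution:
A: 14.9 × (0.844/3.30)² = 0.9746 lux
B: 111 × (1.00/6.10)² = 2.983 lux
Total = 0.9746 + 2.983 = 3.958 lux.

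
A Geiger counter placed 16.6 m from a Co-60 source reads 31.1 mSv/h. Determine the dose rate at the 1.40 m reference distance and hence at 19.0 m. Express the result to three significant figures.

4370 mSv/h; 23.7 mSv/h

Since intensity falls as 1/r²,
At 1.40 m: (16.6/1.40)² = 140.6, so 31.1 × 140.6 = 4373 mSv/h
At 19.0 m: (1.40/19.0)² = 0.005429, so 4373 × 0.005429 = 23.74 mSv/h.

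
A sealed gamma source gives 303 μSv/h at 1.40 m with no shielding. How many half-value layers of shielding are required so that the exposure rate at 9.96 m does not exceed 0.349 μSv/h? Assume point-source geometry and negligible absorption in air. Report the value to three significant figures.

At 9.96 m, distance alone gives (1.40/9.96)² = 0.01976, so 303 × 0.01976 = 5.987 μSv/h.
Further attenuation needed: 5.987/0.349 = 17.15.
n = log₂(17.15) = 4.100 half-value layers.

4.10 half-value layers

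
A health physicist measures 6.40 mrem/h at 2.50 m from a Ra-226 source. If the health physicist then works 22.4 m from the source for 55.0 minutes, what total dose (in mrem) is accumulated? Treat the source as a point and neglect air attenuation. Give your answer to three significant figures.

0.0731 mrem

Using I₁d₁² = I₂d₂², rate at 22.4 m:
6.40 × (2.50/22.4)² = 6.40 × 0.01246 = 0.07974 mrem/h.
Dose = rate × time = 0.07974 mrem/h × 0.9167 h = 0.07310 mrem.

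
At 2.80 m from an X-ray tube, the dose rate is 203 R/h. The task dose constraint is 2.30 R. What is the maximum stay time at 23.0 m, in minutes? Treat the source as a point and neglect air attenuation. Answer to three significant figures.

Intensity scales as (d₁/d₂)², so rate at 23.0 m:
(2.80/23.0)² = 0.01482, so 203 × 0.01482 = 3.008 R/h.
Stay time = 2.30 R ÷ 3.008 R/h = 0.7646 h = 45.88 min.

45.9 min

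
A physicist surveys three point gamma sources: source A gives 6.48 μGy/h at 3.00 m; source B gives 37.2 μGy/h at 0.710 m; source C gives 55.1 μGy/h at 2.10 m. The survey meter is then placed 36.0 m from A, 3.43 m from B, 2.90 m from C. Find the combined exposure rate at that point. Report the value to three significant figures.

Each source contributes Iᵢ·(dᵢ/rᵢ)²; contributions add.
A: 6.48 × (3.00/36.0)² = 0.04500 μGy/h
B: 37.2 × (0.710/3.43)² = 1.594 μGy/h
C: 55.1 × (2.10/2.90)² = 28.89 μGy/h
Total = 0.04500 + 1.594 + 28.89 = 30.53 μGy/h.

30.5 μGy/h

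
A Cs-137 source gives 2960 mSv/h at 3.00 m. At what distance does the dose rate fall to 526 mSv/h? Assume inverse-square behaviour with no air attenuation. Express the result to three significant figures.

7.12 m

Applying the 1/r² law, d₂ = d₁·√(I₁/I₂).
I₁/I₂ = 2960/526 = 5.627, so d₂ = 3.00 × √5.627 = 7.116 m.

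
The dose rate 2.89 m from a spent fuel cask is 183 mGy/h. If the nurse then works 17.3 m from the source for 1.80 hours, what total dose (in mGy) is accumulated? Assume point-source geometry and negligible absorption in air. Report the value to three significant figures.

By the inverse-square law, rate at 17.3 m:
183 × (2.89/17.3)² = 183 × 0.02791 = 5.108 mGy/h.
Dose = rate × time = 5.108 mGy/h × 1.800 h = 9.194 mGy.

9.19 mGy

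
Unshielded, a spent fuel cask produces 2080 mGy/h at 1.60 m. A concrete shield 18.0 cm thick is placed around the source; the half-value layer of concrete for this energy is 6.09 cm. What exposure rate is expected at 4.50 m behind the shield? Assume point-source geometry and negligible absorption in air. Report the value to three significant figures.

Distance alone: 2080 × (1.60/4.50)² = 2080 × 0.1264 = 262.9 mGy/h.
Shield: 18.0/6.09 = 2.956 half-value layers → attenuation 2^(−2.956) = 0.1289.
Combined: 262.9 × 0.1289 = 33.89 mGy/h.

33.9 mGy/h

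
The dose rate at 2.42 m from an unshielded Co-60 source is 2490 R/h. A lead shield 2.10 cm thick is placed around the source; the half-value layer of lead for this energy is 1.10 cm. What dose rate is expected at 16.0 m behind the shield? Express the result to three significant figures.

15.2 R/h

Distance alone: 2490 × (2.42/16.0)² = 2490 × 0.02288 = 56.97 R/h.
Shield: 2.10/1.10 = 1.909 half-value layers → attenuation 2^(−1.909) = 0.2663.
Combined: 56.97 × 0.2663 = 15.17 R/h.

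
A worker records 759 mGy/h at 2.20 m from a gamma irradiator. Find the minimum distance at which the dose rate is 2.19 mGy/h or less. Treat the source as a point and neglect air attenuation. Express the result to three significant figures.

By the inverse-square law, d₂ = d₁·√(I₁/I₂).
I₁/I₂ = 759/2.19 = 346.6, so d₂ = 2.20 × √346.6 = 40.96 m.

41.0 m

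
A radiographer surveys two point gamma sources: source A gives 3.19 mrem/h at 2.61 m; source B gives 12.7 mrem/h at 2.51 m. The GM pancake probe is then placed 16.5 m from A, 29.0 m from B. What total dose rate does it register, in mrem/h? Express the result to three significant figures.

0.175 mrem/h

Each source contributes Iᵢ·(dᵢ/rᵢ)²; contributions add.
A: 3.19 × (2.61/16.5)² = 0.07982 mrem/h
B: 12.7 × (2.51/29.0)² = 0.09514 mrem/h
Total = 0.07982 + 0.09514 = 0.1750 mrem/h.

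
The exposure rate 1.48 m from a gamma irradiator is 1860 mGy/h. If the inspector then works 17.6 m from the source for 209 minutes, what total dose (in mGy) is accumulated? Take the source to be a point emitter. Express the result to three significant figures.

Since intensity falls as 1/r², rate at 17.6 m:
1860 × (1.48/17.6)² = 1860 × 0.007071 = 13.15 mGy/h.
Dose = rate × time = 13.15 mGy/h × 3.483 h = 45.80 mGy.

45.8 mGy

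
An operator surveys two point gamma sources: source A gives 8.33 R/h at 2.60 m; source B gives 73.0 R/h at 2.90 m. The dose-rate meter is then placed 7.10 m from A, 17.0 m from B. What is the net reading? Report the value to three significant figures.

Each source contributes Iᵢ·(dᵢ/rᵢ)²; contributions add.
A: 8.33 × (2.60/7.10)² = 1.117 R/h
B: 73.0 × (2.90/17.0)² = 2.124 R/h
Total = 1.117 + 2.124 = 3.241 R/h.

3.24 R/h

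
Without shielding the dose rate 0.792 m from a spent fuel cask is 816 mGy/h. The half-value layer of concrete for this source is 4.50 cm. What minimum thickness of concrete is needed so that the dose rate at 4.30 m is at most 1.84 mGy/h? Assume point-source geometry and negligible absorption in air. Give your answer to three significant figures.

17.6 cm

At 4.30 m, distance alone gives (0.792/4.30)² = 0.03392, so 816 × 0.03392 = 27.68 mGy/h.
Further attenuation needed: 27.68/1.84 = 15.04.
n = log₂(15.04) = 3.911 half-value layers.
Thickness = 3.911 × 4.50 cm = 17.60 cm.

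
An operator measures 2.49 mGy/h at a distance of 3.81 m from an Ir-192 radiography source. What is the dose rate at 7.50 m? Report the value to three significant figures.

Applying the 1/r² law, the rate at 7.50 m is
(3.81/7.50)² = 0.2581, so 2.49 × 0.2581 = 0.6427 mGy/h.

0.643 mGy/h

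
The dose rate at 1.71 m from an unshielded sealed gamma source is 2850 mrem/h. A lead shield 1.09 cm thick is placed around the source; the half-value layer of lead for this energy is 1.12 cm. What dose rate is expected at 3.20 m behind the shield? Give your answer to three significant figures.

Distance alone: 2850 × (1.71/3.20)² = 2850 × 0.2856 = 814.0 mrem/h.
Shield: 1.09/1.12 = 0.9732 half-value layers → attenuation 2^(−0.9732) = 0.5094.
Combined: 814.0 × 0.5094 = 414.7 mrem/h.

415 mrem/h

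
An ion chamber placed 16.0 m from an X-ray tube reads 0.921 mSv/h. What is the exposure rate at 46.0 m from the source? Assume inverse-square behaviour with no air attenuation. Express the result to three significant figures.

0.111 mSv/h

Using I₁d₁² = I₂d₂², scaling from 16.0 m to 46.0 m:
(16.0/46.0)² = 0.1210, so 0.921 × 0.1210 = 0.1114 mSv/h.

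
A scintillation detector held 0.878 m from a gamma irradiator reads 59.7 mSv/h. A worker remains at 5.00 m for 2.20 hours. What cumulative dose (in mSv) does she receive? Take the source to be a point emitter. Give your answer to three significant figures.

Applying the 1/r² law, rate at 5.00 m:
59.7 × (0.878/5.00)² = 59.7 × 0.03084 = 1.841 mSv/h.
Dose = rate × time = 1.841 mSv/h × 2.200 h = 4.050 mSv.

4.05 mSv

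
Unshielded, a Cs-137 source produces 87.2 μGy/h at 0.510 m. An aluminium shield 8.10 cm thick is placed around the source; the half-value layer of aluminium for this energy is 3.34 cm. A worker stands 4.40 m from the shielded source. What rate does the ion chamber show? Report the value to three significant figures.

Distance alone: 87.2 × (0.510/4.40)² = 87.2 × 0.01343 = 1.171 μGy/h.
Shield: 8.10/3.34 = 2.425 half-value layers → attenuation 2^(−2.425) = 0.1862.
Combined: 1.171 × 0.1862 = 0.2180 μGy/h.

0.218 μGy/h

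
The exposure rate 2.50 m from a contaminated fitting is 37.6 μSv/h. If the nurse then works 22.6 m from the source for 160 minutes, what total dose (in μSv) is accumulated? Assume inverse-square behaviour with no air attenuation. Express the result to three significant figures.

1.23 μSv

Intensity scales as (d₁/d₂)², so rate at 22.6 m:
(2.50/22.6)² = 0.01224, so 37.6 × 0.01224 = 0.4602 μSv/h.
Dose = rate × time = 0.4602 μSv/h × 2.667 h = 1.227 μSv.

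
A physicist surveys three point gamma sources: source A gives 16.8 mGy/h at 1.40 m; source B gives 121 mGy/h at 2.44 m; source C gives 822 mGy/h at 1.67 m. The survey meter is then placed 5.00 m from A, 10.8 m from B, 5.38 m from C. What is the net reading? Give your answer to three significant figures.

86.7 mGy/h

Each source contributes Iᵢ·(dᵢ/rᵢ)²; contributions add.
A: 16.8 × (1.40/5.00)² = 1.317 mGy/h
B: 121 × (2.44/10.8)² = 6.176 mGy/h
C: 822 × (1.67/5.38)² = 79.20 mGy/h
Total = 1.317 + 6.176 + 79.20 = 86.69 mGy/h.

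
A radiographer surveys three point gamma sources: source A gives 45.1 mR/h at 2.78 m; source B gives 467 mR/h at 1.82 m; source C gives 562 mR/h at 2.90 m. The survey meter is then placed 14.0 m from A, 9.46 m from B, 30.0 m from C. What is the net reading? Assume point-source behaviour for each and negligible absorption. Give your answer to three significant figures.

24.3 mR/h

By superposition, sum each source's inverse-square contribution:
A: 45.1 × (2.78/14.0)² = 1.778 mR/h
B: 467 × (1.82/9.46)² = 17.29 mR/h
C: 562 × (2.90/30.0)² = 5.252 mR/h
Total = 1.778 + 17.29 + 5.252 = 24.32 mR/h.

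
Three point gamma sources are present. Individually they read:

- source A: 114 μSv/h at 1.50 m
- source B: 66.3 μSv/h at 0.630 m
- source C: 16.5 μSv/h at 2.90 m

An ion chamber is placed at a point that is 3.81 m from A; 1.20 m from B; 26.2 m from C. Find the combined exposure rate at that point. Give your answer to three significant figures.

Each source contributes Iᵢ·(dᵢ/rᵢ)²; contributions add.
A: 114 × (1.50/3.81)² = 17.67 μSv/h
B: 66.3 × (0.630/1.20)² = 18.27 μSv/h
C: 16.5 × (2.90/26.2)² = 0.2022 μSv/h
Total = 17.67 + 18.27 + 0.2022 = 36.14 μSv/h.

36.1 μSv/h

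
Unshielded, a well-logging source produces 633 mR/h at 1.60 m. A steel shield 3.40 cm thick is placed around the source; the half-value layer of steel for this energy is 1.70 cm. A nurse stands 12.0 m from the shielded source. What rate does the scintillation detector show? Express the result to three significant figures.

Distance alone: 633 × (1.60/12.0)² = 633 × 0.01778 = 11.25 mR/h.
Shield: 3.40/1.70 = 2.000 half-value layers → attenuation 2^(−2.000) = 0.2500.
Combined: 11.25 × 0.2500 = 2.812 mR/h.

2.81 mR/h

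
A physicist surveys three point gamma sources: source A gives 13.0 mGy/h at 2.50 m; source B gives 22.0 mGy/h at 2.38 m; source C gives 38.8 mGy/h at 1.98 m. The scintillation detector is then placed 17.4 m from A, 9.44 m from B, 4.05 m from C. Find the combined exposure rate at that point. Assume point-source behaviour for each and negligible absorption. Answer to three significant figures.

Each source contributes Iᵢ·(dᵢ/rᵢ)²; contributions add.
A: 13.0 × (2.50/17.4)² = 0.2684 mGy/h
B: 22.0 × (2.38/9.44)² = 1.398 mGy/h
C: 38.8 × (1.98/4.05)² = 9.274 mGy/h
Total = 0.2684 + 1.398 + 9.274 = 10.94 mGy/h.

10.9 mGy/h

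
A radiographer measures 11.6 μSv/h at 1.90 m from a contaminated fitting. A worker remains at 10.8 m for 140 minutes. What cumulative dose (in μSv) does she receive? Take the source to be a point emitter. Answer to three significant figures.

Intensity scales as (d₁/d₂)², so rate at 10.8 m:
11.6 × (1.90/10.8)² = 11.6 × 0.03095 = 0.3590 μSv/h.
Dose = rate × time = 0.3590 μSv/h × 2.333 h = 0.8375 μSv.

0.838 μSv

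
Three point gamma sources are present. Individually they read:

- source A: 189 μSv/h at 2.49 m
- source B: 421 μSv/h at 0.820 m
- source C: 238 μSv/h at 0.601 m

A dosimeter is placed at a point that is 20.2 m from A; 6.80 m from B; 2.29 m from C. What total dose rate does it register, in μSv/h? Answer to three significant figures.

Each source contributes Iᵢ·(dᵢ/rᵢ)²; contributions add.
A: 189 × (2.49/20.2)² = 2.872 μSv/h
B: 421 × (0.820/6.80)² = 6.122 μSv/h
C: 238 × (0.601/2.29)² = 16.39 μSv/h
Total = 2.872 + 6.122 + 16.39 = 25.38 μSv/h.

25.4 μSv/h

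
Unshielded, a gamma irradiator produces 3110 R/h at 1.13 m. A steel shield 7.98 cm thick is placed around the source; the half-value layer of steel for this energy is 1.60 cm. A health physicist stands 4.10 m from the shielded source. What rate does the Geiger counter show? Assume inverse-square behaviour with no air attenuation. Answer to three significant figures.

7.45 R/h

Distance alone: (1.13/4.10)² = 0.07596, so 3110 × 0.07596 = 236.2 R/h.
Shield: 7.98/1.60 = 4.987 half-value layers → attenuation 2^(−4.987) = 0.03153.
Combined: 236.2 × 0.03153 = 7.447 R/h.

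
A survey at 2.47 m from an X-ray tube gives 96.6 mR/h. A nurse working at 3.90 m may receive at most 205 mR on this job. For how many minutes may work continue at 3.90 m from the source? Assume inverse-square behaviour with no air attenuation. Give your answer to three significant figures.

317 min

Applying the 1/r² law, rate at 3.90 m:
96.6 × (2.47/3.90)² = 96.6 × 0.4011 = 38.75 mR/h.
Stay time = 205 mR ÷ 38.75 mR/h = 5.290 h = 317.4 min.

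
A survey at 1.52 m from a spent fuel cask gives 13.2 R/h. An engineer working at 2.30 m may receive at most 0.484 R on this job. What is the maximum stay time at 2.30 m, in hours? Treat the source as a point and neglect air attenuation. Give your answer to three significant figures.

0.0840 h

By the inverse-square law, rate at 2.30 m:
(1.52/2.30)² = 0.4367, so 13.2 × 0.4367 = 5.764 R/h.
Stay time = 0.484 R ÷ 5.764 R/h = 0.08397 h.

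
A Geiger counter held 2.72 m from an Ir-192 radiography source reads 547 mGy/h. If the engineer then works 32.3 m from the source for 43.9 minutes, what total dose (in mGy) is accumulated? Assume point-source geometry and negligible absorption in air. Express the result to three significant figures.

Intensity scales as (d₁/d₂)², so rate at 32.3 m:
547 × (2.72/32.3)² = 547 × 0.007091 = 3.879 mGy/h.
Dose = rate × time = 3.879 mGy/h × 0.7317 h = 2.838 mGy.

2.84 mGy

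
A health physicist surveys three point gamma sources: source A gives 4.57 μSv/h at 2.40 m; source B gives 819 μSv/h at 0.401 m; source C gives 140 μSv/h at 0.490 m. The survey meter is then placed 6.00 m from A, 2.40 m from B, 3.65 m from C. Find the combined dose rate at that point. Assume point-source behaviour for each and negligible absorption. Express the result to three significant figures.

Each source contributes Iᵢ·(dᵢ/rᵢ)²; contributions add.
A: 4.57 × (2.40/6.00)² = 0.7312 μSv/h
B: 819 × (0.401/2.40)² = 22.86 μSv/h
C: 140 × (0.490/3.65)² = 2.523 μSv/h
Total = 0.7312 + 22.86 + 2.523 = 26.11 μSv/h.

26.1 μSv/h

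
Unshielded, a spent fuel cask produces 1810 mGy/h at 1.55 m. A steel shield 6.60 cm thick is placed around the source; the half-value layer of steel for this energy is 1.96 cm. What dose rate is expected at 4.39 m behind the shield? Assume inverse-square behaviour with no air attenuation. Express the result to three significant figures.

21.9 mGy/h

Distance alone: 1810 × (1.55/4.39)² = 1810 × 0.1247 = 225.7 mGy/h.
Shield: 6.60/1.96 = 3.367 half-value layers → attenuation 2^(−3.367) = 0.09692.
Combined: 225.7 × 0.09692 = 21.87 mGy/h.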